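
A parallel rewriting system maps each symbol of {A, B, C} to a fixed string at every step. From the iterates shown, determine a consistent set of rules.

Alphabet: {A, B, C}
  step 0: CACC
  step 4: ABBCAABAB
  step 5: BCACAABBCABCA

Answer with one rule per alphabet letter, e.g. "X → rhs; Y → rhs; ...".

A->B, B->CA, C->A

  step 4 ⇒ step 5: ABBCAABAB ⇒ B·CA·CA·A·B·B·CA·B·CA
    A ↦ B
    B ↦ CA
    C ↦ A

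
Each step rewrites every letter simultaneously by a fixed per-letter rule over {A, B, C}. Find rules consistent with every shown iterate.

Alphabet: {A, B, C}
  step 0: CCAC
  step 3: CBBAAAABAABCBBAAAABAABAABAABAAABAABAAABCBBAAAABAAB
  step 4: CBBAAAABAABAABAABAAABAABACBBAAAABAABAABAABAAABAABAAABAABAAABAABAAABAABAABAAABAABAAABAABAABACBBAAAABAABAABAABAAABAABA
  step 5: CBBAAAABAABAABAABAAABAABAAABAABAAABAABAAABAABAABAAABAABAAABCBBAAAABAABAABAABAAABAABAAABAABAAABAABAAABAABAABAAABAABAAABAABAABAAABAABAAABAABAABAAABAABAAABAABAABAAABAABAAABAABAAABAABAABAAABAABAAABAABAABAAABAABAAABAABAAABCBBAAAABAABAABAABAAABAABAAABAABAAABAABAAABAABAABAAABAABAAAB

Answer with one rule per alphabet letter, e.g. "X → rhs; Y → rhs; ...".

A->AAB, B->A, C->CBB

  step 4 ⇒ step 5: CBBAAAABAABAABAABAAABAABACBBAAAABAABAABAABAAABAABAAABAABAAABAABAAABAABAABAAABAABAAABAABAABACBBAAAABAABAABAABAAABAABA ⇒ CBB·A·A·AAB·AAB·AAB·AAB·A·AAB·AAB·A·AAB·AAB·A·AAB·AAB·A·AAB·AAB·AAB·A·AAB·AAB·A·AAB·CBB·A·A·AAB·AAB·AAB·AAB·A·AAB·AAB·A·AAB·AAB·A·AAB·AAB·A·AAB·AAB·AAB·A·AAB·AAB·A·AAB·AAB·AAB·A·AAB·AAB·A·AAB·AAB·AAB·A·AAB·AAB·A·AAB·AAB·AAB·A·AAB·AAB·A·AAB·AAB·A·AAB·AAB·AAB·A·AAB·AAB·A·AAB·AAB·AAB·A·AAB·AAB·A·AAB·AAB·A·AAB·CBB·A·A·AAB·AAB·AAB·AAB·A·AAB·AAB·A·AAB·AAB·A·AAB·AAB·A·AAB·AAB·AAB·A·AAB·AAB·A·AAB
    A ↦ AAB
    B ↦ A
    C ↦ CBB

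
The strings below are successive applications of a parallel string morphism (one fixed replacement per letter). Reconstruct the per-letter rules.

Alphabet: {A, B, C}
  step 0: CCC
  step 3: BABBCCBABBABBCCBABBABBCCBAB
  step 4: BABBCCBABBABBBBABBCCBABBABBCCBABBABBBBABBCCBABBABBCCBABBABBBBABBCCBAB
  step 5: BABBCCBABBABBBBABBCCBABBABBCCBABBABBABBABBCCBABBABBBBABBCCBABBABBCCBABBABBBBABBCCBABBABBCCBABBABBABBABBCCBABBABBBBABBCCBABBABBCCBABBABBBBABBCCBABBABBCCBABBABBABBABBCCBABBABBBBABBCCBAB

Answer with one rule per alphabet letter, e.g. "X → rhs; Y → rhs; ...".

A->BCC, B->BAB, C->B

  step 4 ⇒ step 5: BABBCCBABBABBBBABBCCBABBABBCCBABBABBBBABBCCBABBABBCCBABBABBBBABBCCBAB ⇒ BAB·BCC·BAB·BAB·B·B·BAB·BCC·BAB·BAB·BCC·BAB·BAB·BAB·BAB·BCC·BAB·BAB·B·B·BAB·BCC·BAB·BAB·BCC·BAB·BAB·B·B·BAB·BCC·BAB·BAB·BCC·BAB·BAB·BAB·BAB·BCC·BAB·BAB·B·B·BAB·BCC·BAB·BAB·BCC·BAB·BAB·B·B·BAB·BCC·BAB·BAB·BCC·BAB·BAB·BAB·BAB·BCC·BAB·BAB·B·B·BAB·BCC·BAB
    A ↦ BCC
    B ↦ BAB
    C ↦ B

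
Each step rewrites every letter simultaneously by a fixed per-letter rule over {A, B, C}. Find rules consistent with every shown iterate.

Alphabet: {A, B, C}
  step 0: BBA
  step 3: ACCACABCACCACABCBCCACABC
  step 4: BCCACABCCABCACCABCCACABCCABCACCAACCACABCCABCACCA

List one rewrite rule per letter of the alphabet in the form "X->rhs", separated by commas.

  step 3 ⇒ step 4: ACCACABCACCACABCBCCACABC ⇒ BC·CA·CA·BC·CA·BC·AC·CA·BC·CA·CA·BC·CA·BC·AC·CA·AC·CA·CA·BC·CA·BC·AC·CA
    A ↦ BC
    B ↦ AC
    C ↦ CA

A->BC, B->AC, C->CA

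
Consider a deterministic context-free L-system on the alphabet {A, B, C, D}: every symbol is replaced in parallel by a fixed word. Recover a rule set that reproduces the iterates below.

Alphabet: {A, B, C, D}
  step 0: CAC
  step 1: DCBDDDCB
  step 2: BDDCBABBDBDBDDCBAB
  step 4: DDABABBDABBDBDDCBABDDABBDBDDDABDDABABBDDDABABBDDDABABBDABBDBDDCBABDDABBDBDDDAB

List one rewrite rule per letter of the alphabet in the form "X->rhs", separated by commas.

  step 1 ⇒ step 2: DCBDDDCB ⇒ BD·DCB·AB·BD·BD·BD·DCB·AB
    B ↦ AB
    C ↦ DCB
    D ↦ BD
  step 0 ⇒ step 1: CAC ⇒ DCB·DD·DCB
    A ↦ DD

A->DD, B->AB, C->DCB, D->BD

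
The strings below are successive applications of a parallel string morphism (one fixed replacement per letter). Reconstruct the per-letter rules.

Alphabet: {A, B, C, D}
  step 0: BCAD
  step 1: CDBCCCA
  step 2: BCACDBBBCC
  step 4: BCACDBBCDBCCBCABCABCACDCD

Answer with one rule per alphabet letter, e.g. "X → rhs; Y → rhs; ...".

A->CC, B->CD, C->B, D->CA

  step 1 ⇒ step 2: CDBCCCA ⇒ B·CA·CD·B·B·B·CC
    A ↦ CC
    B ↦ CD
    C ↦ B
    D ↦ CA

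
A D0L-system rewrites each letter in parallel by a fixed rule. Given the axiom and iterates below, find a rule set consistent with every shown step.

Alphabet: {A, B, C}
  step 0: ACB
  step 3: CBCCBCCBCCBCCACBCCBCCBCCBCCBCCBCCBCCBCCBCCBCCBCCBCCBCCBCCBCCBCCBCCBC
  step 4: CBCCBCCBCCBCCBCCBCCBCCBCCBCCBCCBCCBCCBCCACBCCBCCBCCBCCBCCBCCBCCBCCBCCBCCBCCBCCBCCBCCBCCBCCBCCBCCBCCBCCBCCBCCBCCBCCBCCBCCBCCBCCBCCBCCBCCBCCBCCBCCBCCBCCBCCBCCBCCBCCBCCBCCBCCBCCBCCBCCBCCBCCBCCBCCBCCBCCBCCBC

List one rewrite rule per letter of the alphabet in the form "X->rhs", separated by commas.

  step 3 ⇒ step 4: CBCCBCCBCCBCCACBCCBCCBCCBCCBCCBCCBCCBCCBCCBCCBCCBCCBCCBCCBCCBCCBCCBC ⇒ CBC·CBC·CBC·CBC·CBC·CBC·CBC·CBC·CBC·CBC·CBC·CBC·CBC·CA·CBC·CBC·CBC·CBC·CBC·CBC·CBC·CBC·CBC·CBC·CBC·CBC·CBC·CBC·CBC·CBC·CBC·CBC·CBC·CBC·CBC·CBC·CBC·CBC·CBC·CBC·CBC·CBC·CBC·CBC·CBC·CBC·CBC·CBC·CBC·CBC·CBC·CBC·CBC·CBC·CBC·CBC·CBC·CBC·CBC·CBC·CBC·CBC·CBC·CBC·CBC·CBC·CBC·CBC
    A ↦ CA
    B ↦ CBC
    C ↦ CBC

A->CA, B->CBC, C->CBC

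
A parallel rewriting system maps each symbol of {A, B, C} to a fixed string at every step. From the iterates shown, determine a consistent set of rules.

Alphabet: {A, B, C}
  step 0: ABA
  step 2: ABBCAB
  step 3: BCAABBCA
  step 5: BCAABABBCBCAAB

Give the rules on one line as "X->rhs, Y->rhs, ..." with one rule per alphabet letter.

A->BC, B->A, C->B

  step 2 ⇒ step 3: ABBCAB ⇒ BC·A·A·B·BC·A
    A ↦ BC
    B ↦ A
    C ↦ B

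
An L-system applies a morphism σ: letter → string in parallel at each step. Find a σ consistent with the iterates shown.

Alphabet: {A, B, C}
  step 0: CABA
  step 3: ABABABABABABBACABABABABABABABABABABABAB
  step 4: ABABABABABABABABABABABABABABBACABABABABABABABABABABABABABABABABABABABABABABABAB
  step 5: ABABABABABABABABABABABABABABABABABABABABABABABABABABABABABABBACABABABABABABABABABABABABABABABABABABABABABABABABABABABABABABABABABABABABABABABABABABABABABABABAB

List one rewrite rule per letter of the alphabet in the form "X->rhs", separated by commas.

  step 4 ⇒ step 5: ABABABABABABABABABABABABABABBACABABABABABABABABABABABABABABABABABABABABABABABAB ⇒ AB·AB·AB·AB·AB·AB·AB·AB·AB·AB·AB·AB·AB·AB·AB·AB·AB·AB·AB·AB·AB·AB·AB·AB·AB·AB·AB·AB·AB·AB·BAC·AB·AB·AB·AB·AB·AB·AB·AB·AB·AB·AB·AB·AB·AB·AB·AB·AB·AB·AB·AB·AB·AB·AB·AB·AB·AB·AB·AB·AB·AB·AB·AB·AB·AB·AB·AB·AB·AB·AB·AB·AB·AB·AB·AB·AB·AB·AB·AB
    A ↦ AB
    B ↦ AB
    C ↦ BAC

A->AB, B->AB, C->BAC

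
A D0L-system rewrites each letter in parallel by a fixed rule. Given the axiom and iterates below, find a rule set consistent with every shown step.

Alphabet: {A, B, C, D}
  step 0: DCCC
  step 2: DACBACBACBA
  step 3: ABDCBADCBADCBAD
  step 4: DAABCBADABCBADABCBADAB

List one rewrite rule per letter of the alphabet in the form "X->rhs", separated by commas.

A->D, B->A, C->CB, D->AB

  step 3 ⇒ step 4: ABDCBADCBADCBAD ⇒ D·A·AB·CB·A·D·AB·CB·A·D·AB·CB·A·D·AB
    A ↦ D
    B ↦ A
    C ↦ CB
    D ↦ AB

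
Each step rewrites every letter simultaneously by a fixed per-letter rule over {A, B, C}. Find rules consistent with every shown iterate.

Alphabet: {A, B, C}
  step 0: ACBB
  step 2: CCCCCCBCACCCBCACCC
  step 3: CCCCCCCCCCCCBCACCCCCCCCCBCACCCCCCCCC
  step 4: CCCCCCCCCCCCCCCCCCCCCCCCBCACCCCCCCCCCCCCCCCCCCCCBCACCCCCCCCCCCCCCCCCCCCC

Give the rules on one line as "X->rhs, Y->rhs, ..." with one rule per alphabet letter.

A->C, B->BCA, C->CC

  step 3 ⇒ step 4: CCCCCCCCCCCCBCACCCCCCCCCBCACCCCCCCCC ⇒ CC·CC·CC·CC·CC·CC·CC·CC·CC·CC·CC·CC·BCA·CC·C·CC·CC·CC·CC·CC·CC·CC·CC·CC·BCA·CC·C·CC·CC·CC·CC·CC·CC·CC·CC·CC
    A ↦ C
    B ↦ BCA
    C ↦ CC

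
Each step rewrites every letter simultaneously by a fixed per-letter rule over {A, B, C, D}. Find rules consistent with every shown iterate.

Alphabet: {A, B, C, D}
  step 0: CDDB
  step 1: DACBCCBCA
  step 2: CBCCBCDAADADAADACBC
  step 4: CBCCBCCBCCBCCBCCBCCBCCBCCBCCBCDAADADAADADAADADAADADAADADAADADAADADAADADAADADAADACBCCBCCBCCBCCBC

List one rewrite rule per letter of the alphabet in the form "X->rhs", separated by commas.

A->CBC, B->A, C->DA, D->CBC

  step 1 ⇒ step 2: DACBCCBCA ⇒ CBC·CBC·DA·A·DA·DA·A·DA·CBC
    A ↦ CBC
    B ↦ A
    C ↦ DA
    D ↦ CBC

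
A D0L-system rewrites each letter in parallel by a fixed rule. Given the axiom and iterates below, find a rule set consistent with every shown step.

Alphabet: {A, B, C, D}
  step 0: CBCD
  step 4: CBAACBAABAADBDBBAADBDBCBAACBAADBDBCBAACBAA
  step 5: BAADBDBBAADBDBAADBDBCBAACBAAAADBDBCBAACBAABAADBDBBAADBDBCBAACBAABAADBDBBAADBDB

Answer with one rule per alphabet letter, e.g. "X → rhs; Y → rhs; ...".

  step 4 ⇒ step 5: CBAACBAABAADBDBBAADBDBCBAACBAADBDBCBAACBAA ⇒ B·AA·DB·DB·B·AA·DB·DB·AA·DB·DB·CB·AA·CB·AA·AA·DB·DB·CB·AA·CB·AA·B·AA·DB·DB·B·AA·DB·DB·CB·AA·CB·AA·B·AA·DB·DB·B·AA·DB·DB
    A ↦ DB
    B ↦ AA
    C ↦ B
    D ↦ CB

A->DB, B->AA, C->B, D->CB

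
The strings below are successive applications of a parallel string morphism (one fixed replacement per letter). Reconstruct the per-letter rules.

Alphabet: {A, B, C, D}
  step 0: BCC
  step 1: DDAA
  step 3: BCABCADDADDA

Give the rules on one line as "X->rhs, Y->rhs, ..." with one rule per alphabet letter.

A->BC, B->DD, C->A, D->AC

  step 0 ⇒ step 1: BCC ⇒ DD·A·A
    B ↦ DD
    C ↦ A
    A ↦ BC  (constrained at step 1)
    D ↦ AC  (constrained at step 1)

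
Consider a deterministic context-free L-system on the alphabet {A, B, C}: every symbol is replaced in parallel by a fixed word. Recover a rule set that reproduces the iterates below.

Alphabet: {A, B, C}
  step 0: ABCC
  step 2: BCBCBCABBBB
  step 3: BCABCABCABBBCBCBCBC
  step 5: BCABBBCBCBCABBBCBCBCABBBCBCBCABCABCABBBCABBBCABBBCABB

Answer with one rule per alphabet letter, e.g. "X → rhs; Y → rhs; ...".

A->BB, B->BC, C->A

  step 2 ⇒ step 3: BCBCBCABBBB ⇒ BC·A·BC·A·BC·A·BB·BC·BC·BC·BC
    A ↦ BB
    B ↦ BC
    C ↦ A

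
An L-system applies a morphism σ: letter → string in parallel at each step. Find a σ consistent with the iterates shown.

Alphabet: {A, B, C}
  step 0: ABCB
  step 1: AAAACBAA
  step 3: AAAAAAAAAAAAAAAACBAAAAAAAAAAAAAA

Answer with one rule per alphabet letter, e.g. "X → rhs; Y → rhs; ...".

  step 0 ⇒ step 1: ABCB ⇒ AA·AA·CB·AA
    A ↦ AA
    B ↦ AA
    C ↦ CB

A->AA, B->AA, C->CB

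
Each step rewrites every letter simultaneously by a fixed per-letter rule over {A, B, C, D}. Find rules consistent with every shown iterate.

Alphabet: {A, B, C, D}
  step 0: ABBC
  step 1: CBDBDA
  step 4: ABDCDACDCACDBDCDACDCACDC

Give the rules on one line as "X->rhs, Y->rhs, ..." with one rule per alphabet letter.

A->C, B->BD, C->A, D->CD

  step 0 ⇒ step 1: ABBC ⇒ C·BD·BD·A
    A ↦ C
    B ↦ BD
    C ↦ A
    D ↦ CD  (constrained at step 1)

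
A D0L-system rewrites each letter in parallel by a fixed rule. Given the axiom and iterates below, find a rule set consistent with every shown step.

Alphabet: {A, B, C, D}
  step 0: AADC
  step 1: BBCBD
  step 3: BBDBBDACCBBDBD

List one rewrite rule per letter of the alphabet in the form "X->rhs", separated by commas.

A->B, B->AC, C->BD, D->C

  step 0 ⇒ step 1: AADC ⇒ B·B·C·BD
    A ↦ B
    C ↦ BD
    D ↦ C
    B ↦ AC  (constrained at step 1)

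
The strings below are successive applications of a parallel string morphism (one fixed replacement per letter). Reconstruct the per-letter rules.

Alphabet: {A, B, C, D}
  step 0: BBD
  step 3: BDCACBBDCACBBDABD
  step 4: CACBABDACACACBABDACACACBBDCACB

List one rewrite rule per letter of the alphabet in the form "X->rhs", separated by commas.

A->BD, B->CA, C->A, D->CB

  step 3 ⇒ step 4: BDCACBBDCACBBDABD ⇒ CA·CB·A·BD·A·CA·CA·CB·A·BD·A·CA·CA·CB·BD·CA·CB
    A ↦ BD
    B ↦ CA
    C ↦ A
    D ↦ CB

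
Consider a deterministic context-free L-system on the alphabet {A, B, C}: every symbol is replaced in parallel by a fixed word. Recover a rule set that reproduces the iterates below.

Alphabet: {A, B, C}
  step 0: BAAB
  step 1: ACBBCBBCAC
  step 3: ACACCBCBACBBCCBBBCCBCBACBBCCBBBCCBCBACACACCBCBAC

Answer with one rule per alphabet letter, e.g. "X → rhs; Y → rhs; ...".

A->BBC, B->AC, C->CB

  step 0 ⇒ step 1: BAAB ⇒ AC·BBC·BBC·AC
    A ↦ BBC
    B ↦ AC
    C ↦ CB  (constrained at step 1)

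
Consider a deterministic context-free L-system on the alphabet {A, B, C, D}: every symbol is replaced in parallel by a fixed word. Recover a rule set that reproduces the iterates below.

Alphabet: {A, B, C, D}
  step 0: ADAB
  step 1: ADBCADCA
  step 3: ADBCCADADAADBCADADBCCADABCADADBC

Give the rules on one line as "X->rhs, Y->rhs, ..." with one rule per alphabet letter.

A->AD, B->CA, C->DA, D->BC

  step 0 ⇒ step 1: ADAB ⇒ AD·BC·AD·CA
    A ↦ AD
    B ↦ CA
    D ↦ BC
    C ↦ DA  (constrained at step 1)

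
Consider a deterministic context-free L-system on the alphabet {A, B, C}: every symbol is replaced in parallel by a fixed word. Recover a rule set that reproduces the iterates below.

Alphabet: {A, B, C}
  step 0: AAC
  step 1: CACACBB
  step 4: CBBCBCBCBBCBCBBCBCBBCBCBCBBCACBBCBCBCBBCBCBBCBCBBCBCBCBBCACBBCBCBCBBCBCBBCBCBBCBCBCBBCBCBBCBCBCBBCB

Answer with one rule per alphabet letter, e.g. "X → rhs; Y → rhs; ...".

A->CA, B->CB, C->CBB

  step 0 ⇒ step 1: AAC ⇒ CA·CA·CBB
    A ↦ CA
    C ↦ CBB
    B ↦ CB  (constrained at step 1)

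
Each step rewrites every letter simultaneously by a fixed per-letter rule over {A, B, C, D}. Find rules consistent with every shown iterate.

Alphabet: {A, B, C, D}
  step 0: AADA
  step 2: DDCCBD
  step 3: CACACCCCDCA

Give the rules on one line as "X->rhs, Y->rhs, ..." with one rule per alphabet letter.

A->B, B->D, C->CC, D->CA

  step 2 ⇒ step 3: DDCCBD ⇒ CA·CA·CC·CC·D·CA
    B ↦ D
    C ↦ CC
    D ↦ CA
    A ↦ B  (constrained at step 0)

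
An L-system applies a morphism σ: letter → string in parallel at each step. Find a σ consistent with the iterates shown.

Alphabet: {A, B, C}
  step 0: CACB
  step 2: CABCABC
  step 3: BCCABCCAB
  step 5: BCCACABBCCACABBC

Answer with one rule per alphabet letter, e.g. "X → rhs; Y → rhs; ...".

A->C, B->CA, C->B

  step 2 ⇒ step 3: CABCABC ⇒ B·C·CA·B·C·CA·B
    A ↦ C
    B ↦ CA
    C ↦ B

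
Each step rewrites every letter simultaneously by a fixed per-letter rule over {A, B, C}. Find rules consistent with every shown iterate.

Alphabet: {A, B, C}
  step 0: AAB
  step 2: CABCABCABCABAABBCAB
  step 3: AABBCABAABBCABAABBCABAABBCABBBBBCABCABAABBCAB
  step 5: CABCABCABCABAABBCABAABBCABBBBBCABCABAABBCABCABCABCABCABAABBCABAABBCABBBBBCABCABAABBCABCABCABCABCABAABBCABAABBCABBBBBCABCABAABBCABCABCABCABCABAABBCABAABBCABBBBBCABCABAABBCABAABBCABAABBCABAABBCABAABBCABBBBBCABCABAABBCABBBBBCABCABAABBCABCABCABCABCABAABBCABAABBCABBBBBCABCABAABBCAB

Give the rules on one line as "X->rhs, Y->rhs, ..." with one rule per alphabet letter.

  step 2 ⇒ step 3: CABCABCABCABAABBCAB ⇒ AA·BB·CAB·AA·BB·CAB·AA·BB·CAB·AA·BB·CAB·BB·BB·CAB·CAB·AA·BB·CAB
    A ↦ BB
    B ↦ CAB
    C ↦ AA

A->BB, B->CAB, C->AA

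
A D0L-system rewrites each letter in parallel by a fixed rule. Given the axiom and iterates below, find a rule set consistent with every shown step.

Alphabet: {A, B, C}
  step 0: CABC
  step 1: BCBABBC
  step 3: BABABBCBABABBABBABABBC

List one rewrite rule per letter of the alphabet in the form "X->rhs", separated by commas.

A->B, B->AB, C->BC

  step 0 ⇒ step 1: CABC ⇒ BC·B·AB·BC
    A ↦ B
    B ↦ AB
    C ↦ BC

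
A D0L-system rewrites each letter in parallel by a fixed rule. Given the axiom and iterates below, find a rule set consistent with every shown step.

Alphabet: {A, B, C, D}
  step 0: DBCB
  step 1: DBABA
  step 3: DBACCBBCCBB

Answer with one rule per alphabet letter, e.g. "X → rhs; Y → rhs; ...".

A->CC, B->A, C->B, D->DB

  step 0 ⇒ step 1: DBCB ⇒ DB·A·B·A
    B ↦ A
    C ↦ B
    D ↦ DB
    A ↦ CC  (constrained at step 1)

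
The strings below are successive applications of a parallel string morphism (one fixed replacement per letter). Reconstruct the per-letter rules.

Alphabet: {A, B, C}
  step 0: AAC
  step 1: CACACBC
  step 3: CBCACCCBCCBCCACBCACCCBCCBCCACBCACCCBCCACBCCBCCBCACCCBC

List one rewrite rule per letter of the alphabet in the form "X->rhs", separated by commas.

A->CA, B->ACC, C->CBC

  step 0 ⇒ step 1: AAC ⇒ CA·CA·CBC
    A ↦ CA
    C ↦ CBC
    B ↦ ACC  (constrained at step 1)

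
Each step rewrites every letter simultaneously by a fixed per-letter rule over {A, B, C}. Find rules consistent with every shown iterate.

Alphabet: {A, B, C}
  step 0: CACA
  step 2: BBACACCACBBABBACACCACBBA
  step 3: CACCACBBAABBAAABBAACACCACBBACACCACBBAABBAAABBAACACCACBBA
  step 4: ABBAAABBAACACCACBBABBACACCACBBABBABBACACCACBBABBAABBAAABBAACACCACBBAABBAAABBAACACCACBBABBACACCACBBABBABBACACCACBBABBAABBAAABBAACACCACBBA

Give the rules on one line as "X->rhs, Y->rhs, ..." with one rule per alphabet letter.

A->BBA, B->CAC, C->A

  step 3 ⇒ step 4: CACCACBBAABBAAABBAACACCACBBACACCACBBAABBAAABBAACACCACBBA ⇒ A·BBA·A·A·BBA·A·CAC·CAC·BBA·BBA·CAC·CAC·BBA·BBA·BBA·CAC·CAC·BBA·BBA·A·BBA·A·A·BBA·A·CAC·CAC·BBA·A·BBA·A·A·BBA·A·CAC·CAC·BBA·BBA·CAC·CAC·BBA·BBA·BBA·CAC·CAC·BBA·BBA·A·BBA·A·A·BBA·A·CAC·CAC·BBA
    A ↦ BBA
    B ↦ CAC
    C ↦ A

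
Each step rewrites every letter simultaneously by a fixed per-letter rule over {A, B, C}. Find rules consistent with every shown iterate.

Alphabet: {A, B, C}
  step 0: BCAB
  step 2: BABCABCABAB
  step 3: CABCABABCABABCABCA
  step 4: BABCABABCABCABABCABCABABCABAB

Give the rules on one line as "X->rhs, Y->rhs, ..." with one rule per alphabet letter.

  step 3 ⇒ step 4: CABCABABCABABCABCA ⇒ BA·B·CA·BA·B·CA·B·CA·BA·B·CA·B·CA·BA·B·CA·BA·B
    A ↦ B
    B ↦ CA
    C ↦ BA

A->B, B->CA, C->BA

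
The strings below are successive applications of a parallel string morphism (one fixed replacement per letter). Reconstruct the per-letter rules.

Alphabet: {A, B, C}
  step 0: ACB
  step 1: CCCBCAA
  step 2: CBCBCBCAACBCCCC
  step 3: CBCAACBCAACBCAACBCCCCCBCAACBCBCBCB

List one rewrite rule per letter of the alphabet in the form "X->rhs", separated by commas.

A->CC, B->CAA, C->CB

  step 2 ⇒ step 3: CBCBCBCAACBCCCC ⇒ CB·CAA·CB·CAA·CB·CAA·CB·CC·CC·CB·CAA·CB·CB·CB·CB
    A ↦ CC
    B ↦ CAA
    C ↦ CB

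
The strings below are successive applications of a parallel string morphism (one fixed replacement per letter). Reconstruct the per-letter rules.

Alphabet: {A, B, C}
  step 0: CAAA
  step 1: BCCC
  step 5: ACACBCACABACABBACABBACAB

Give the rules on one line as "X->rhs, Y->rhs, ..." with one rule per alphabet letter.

  step 0 ⇒ step 1: CAAA ⇒ B·C·C·C
    A ↦ C
    C ↦ B
    B ↦ ACA  (constrained at step 1)

A->C, B->ACA, C->B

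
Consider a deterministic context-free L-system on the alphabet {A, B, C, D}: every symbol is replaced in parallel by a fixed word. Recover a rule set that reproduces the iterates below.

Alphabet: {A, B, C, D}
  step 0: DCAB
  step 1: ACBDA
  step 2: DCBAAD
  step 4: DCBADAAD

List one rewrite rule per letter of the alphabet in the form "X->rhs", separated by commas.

  step 1 ⇒ step 2: ACBDA ⇒ D·CB·A·A·D
    A ↦ D
    B ↦ A
    C ↦ CB
    D ↦ A

A->D, B->A, C->CB, D->A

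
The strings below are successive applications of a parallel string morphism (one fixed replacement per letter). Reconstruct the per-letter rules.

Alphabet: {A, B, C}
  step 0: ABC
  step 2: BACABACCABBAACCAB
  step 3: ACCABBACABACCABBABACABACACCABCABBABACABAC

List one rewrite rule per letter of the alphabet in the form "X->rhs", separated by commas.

A->CAB, B->AC, C->BA

  step 2 ⇒ step 3: BACABACCABBAACCAB ⇒ AC·CAB·BA·CAB·AC·CAB·BA·BA·CAB·AC·AC·CAB·CAB·BA·BA·CAB·AC
    A ↦ CAB
    B ↦ AC
    C ↦ BA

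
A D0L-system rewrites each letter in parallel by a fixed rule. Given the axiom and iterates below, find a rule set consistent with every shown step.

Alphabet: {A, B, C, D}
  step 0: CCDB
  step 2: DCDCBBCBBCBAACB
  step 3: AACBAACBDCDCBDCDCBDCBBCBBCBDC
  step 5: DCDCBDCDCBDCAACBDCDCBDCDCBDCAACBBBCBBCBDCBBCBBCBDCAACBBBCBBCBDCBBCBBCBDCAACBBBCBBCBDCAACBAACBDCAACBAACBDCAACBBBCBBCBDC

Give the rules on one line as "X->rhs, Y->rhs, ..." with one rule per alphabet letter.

  step 2 ⇒ step 3: DCDCBBCBBCBAACB ⇒ AAC·B·AAC·B·DC·DC·B·DC·DC·B·DC·BBC·BBC·B·DC
    A ↦ BBC
    B ↦ DC
    C ↦ B
    D ↦ AAC

A->BBC, B->DC, C->B, D->AAC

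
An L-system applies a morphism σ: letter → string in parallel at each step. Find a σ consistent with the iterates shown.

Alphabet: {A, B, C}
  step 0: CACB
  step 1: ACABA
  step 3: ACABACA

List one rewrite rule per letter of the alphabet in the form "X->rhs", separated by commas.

  step 0 ⇒ step 1: CACB ⇒ A·C·A·BA
    A ↦ C
    B ↦ BA
    C ↦ A

A->C, B->BA, C->A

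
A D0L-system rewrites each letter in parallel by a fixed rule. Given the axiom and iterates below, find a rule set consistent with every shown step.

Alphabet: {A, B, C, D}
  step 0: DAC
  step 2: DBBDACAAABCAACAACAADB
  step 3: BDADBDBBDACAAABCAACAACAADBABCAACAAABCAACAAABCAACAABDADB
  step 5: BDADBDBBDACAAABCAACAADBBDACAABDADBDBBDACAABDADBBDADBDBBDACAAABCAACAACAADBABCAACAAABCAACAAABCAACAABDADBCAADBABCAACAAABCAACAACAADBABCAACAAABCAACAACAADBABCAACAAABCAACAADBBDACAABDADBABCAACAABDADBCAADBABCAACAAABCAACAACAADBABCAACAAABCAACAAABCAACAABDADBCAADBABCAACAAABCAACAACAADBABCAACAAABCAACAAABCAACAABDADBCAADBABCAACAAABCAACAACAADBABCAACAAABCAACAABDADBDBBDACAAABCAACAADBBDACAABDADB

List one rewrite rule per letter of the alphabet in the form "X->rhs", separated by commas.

  step 2 ⇒ step 3: DBBDACAAABCAACAACAADB ⇒ BDA·DB·DB·BDA·CAA·AB·CAA·CAA·CAA·DB·AB·CAA·CAA·AB·CAA·CAA·AB·CAA·CAA·BDA·DB
    A ↦ CAA
    B ↦ DB
    C ↦ AB
    D ↦ BDA

A->CAA, B->DB, C->AB, D->BDA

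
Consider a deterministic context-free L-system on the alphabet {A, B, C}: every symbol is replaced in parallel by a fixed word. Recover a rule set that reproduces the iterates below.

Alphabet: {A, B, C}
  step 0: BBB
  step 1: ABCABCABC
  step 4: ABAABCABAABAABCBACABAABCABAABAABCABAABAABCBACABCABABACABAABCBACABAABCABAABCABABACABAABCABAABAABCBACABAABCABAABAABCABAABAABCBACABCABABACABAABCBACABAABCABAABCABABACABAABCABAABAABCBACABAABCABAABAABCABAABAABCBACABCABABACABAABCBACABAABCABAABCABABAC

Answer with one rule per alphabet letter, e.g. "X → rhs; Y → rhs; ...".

A->ABA, B->ABC, C->BAC

  step 0 ⇒ step 1: BBB ⇒ ABC·ABC·ABC
    B ↦ ABC
    A ↦ ABA  (constrained at step 1)
    C ↦ BAC  (constrained at step 1)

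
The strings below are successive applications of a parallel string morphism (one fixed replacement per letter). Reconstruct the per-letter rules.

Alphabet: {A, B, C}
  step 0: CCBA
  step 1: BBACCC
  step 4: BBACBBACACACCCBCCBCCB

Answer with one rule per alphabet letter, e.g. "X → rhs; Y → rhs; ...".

A->CC, B->AC, C->B

  step 0 ⇒ step 1: CCBA ⇒ B·B·AC·CC
    A ↦ CC
    B ↦ AC
    C ↦ B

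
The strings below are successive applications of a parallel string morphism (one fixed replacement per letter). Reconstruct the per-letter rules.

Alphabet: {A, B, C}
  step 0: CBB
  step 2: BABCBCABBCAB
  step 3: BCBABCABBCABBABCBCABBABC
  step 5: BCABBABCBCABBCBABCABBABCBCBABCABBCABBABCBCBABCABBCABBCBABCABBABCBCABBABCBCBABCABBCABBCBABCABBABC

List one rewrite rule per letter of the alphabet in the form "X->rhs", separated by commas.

  step 2 ⇒ step 3: BABCBCABBCAB ⇒ BC·BA·BC·AB·BC·AB·BA·BC·BC·AB·BA·BC
    A ↦ BA
    B ↦ BC
    C ↦ AB

A->BA, B->BC, C->AB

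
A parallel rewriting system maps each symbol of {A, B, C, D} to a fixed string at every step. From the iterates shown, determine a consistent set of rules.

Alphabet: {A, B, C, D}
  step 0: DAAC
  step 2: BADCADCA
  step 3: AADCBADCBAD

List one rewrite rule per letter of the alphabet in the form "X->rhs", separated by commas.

  step 2 ⇒ step 3: BADCADCA ⇒ A·AD·C·B·AD·C·B·AD
    A ↦ AD
    B ↦ A
    C ↦ B
    D ↦ C

A->AD, B->A, C->B, D->C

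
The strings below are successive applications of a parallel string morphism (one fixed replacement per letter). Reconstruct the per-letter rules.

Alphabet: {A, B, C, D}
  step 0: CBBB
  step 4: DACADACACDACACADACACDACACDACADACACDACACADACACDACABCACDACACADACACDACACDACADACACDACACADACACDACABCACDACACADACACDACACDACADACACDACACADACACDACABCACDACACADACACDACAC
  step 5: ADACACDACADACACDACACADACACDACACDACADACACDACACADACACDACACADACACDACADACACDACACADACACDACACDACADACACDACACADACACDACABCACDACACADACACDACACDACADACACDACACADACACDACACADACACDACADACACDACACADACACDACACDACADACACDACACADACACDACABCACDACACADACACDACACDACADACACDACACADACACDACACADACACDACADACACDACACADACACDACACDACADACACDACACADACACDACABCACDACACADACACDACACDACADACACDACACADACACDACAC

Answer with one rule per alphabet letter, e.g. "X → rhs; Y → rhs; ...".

  step 4 ⇒ step 5: DACADACACDACACADACACDACACDACADACACDACACADACACDACABCACDACACADACACDACACDACADACACDACACADACACDACABCACDACACADACACDACACDACADACACDACACADACACDACABCACDACACADACACDACAC ⇒ A·DAC·AC·DAC·A·DAC·AC·DAC·AC·A·DAC·AC·DAC·AC·DAC·A·DAC·AC·DAC·AC·A·DAC·AC·DAC·AC·A·DAC·AC·DAC·A·DAC·AC·DAC·AC·A·DAC·AC·DAC·AC·DAC·A·DAC·AC·DAC·AC·A·DAC·AC·DAC·ABC·AC·DAC·AC·A·DAC·AC·DAC·AC·DAC·A·DAC·AC·DAC·AC·A·DAC·AC·DAC·AC·A·DAC·AC·DAC·A·DAC·AC·DAC·AC·A·DAC·AC·DAC·AC·DAC·A·DAC·AC·DAC·AC·A·DAC·AC·DAC·ABC·AC·DAC·AC·A·DAC·AC·DAC·AC·DAC·A·DAC·AC·DAC·AC·A·DAC·AC·DAC·AC·A·DAC·AC·DAC·A·DAC·AC·DAC·AC·A·DAC·AC·DAC·AC·DAC·A·DAC·AC·DAC·AC·A·DAC·AC·DAC·ABC·AC·DAC·AC·A·DAC·AC·DAC·AC·DAC·A·DAC·AC·DAC·AC·A·DAC·AC·DAC·AC
    A ↦ DAC
    B ↦ ABC
    C ↦ AC
    D ↦ A

A->DAC, B->ABC, C->AC, D->A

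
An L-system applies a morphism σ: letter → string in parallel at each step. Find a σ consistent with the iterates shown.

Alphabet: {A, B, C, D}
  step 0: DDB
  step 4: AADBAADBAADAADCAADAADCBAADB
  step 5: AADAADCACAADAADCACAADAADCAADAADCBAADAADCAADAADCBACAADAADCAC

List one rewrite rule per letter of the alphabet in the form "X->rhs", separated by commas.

A->AAD, B->AC, C->B, D->C

  step 4 ⇒ step 5: AADBAADBAADAADCAADAADCBAADB ⇒ AAD·AAD·C·AC·AAD·AAD·C·AC·AAD·AAD·C·AAD·AAD·C·B·AAD·AAD·C·AAD·AAD·C·B·AC·AAD·AAD·C·AC
    A ↦ AAD
    B ↦ AC
    C ↦ B
    D ↦ C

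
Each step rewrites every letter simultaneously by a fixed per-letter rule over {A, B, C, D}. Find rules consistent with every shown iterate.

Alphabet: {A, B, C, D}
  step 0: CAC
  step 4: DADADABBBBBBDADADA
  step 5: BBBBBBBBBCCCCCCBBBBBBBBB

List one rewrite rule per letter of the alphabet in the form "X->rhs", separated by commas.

  step 4 ⇒ step 5: DADADABBBBBBDADADA ⇒ B·BB·B·BB·B·BB·C·C·C·C·C·C·B·BB·B·BB·B·BB
    A ↦ BB
    B ↦ C
    D ↦ B
    C ↦ DA  (constrained at step 0)

A->BB, B->C, C->DA, D->B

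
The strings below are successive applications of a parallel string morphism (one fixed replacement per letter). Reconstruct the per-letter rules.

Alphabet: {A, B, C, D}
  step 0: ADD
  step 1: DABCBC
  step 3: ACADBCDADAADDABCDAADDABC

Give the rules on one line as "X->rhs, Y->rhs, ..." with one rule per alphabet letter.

  step 0 ⇒ step 1: ADD ⇒ DA·BC·BC
    A ↦ DA
    D ↦ BC
    B ↦ AC  (constrained at step 1)
    C ↦ AD  (constrained at step 1)

A->DA, B->AC, C->AD, D->BC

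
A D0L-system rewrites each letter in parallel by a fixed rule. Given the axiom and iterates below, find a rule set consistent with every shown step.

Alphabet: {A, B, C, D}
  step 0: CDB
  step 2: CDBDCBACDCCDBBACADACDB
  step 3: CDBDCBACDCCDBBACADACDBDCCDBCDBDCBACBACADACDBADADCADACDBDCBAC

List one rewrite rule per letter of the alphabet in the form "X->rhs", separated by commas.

A->ADA, B->BAC, C->CDB, D->DC

  step 2 ⇒ step 3: CDBDCBACDCCDBBACADACDB ⇒ CDB·DC·BAC·DC·CDB·BAC·ADA·CDB·DC·CDB·CDB·DC·BAC·BAC·ADA·CDB·ADA·DC·ADA·CDB·DC·BAC
    A ↦ ADA
    B ↦ BAC
    C ↦ CDB
    D ↦ DC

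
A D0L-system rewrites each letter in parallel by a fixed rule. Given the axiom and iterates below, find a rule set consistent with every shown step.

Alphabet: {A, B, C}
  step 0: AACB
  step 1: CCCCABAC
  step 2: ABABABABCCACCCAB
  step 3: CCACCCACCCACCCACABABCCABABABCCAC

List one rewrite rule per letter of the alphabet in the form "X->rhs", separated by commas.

  step 2 ⇒ step 3: ABABABABCCACCCAB ⇒ CC·AC·CC·AC·CC·AC·CC·AC·AB·AB·CC·AB·AB·AB·CC·AC
    A ↦ CC
    B ↦ AC
    C ↦ AB

A->CC, B->AC, C->AB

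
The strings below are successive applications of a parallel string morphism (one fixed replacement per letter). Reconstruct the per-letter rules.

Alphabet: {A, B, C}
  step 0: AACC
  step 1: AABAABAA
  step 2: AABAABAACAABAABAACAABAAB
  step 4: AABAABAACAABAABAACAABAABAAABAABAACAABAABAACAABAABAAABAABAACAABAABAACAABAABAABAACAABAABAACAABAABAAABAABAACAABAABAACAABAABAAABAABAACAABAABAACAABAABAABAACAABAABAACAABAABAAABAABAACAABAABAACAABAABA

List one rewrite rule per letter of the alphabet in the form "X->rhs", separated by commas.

  step 1 ⇒ step 2: AABAABAA ⇒ AAB·AAB·AAC·AAB·AAB·AAC·AAB·AAB
    A ↦ AAB
    B ↦ AAC
  step 0 ⇒ step 1: AACC ⇒ AAB·AAB·A·A
    C ↦ A

A->AAB, B->AAC, C->A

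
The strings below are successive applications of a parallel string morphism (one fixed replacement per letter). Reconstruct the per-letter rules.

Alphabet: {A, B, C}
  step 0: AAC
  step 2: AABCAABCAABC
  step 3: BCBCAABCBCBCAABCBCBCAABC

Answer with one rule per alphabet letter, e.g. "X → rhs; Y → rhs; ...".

  step 2 ⇒ step 3: AABCAABCAABC ⇒ BC·BC·AA·BC·BC·BC·AA·BC·BC·BC·AA·BC
    A ↦ BC
    B ↦ AA
    C ↦ BC

A->BC, B->AA, C->BC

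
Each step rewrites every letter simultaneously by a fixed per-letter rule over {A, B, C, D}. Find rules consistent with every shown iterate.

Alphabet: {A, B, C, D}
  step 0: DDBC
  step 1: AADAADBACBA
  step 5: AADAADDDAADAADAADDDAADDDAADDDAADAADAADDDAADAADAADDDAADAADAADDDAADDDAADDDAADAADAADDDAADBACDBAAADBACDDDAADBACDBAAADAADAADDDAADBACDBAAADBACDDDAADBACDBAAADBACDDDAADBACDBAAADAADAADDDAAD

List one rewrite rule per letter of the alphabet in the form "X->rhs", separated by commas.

  step 0 ⇒ step 1: DDBC ⇒ AAD·AAD·BAC·BA
    B ↦ BAC
    C ↦ BA
    D ↦ AAD
    A ↦ D  (constrained at step 1)

A->D, B->BAC, C->BA, D->AAD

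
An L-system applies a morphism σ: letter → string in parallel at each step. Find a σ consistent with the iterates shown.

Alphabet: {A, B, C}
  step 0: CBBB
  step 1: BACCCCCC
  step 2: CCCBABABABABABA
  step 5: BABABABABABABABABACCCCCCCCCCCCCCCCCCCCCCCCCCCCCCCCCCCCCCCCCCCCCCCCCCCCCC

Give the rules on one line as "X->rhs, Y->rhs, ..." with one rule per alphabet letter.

  step 1 ⇒ step 2: BACCCCCC ⇒ CC·C·BA·BA·BA·BA·BA·BA
    A ↦ C
    B ↦ CC
    C ↦ BA

A->C, B->CC, C->BA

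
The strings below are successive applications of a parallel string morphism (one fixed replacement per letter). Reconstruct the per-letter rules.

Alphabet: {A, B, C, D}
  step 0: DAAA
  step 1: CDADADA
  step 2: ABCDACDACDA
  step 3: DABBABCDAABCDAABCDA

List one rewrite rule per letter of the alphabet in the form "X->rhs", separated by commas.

A->DA, B->BB, C->AB, D->C

  step 2 ⇒ step 3: ABCDACDACDA ⇒ DA·BB·AB·C·DA·AB·C·DA·AB·C·DA
    A ↦ DA
    B ↦ BB
    C ↦ AB
    D ↦ C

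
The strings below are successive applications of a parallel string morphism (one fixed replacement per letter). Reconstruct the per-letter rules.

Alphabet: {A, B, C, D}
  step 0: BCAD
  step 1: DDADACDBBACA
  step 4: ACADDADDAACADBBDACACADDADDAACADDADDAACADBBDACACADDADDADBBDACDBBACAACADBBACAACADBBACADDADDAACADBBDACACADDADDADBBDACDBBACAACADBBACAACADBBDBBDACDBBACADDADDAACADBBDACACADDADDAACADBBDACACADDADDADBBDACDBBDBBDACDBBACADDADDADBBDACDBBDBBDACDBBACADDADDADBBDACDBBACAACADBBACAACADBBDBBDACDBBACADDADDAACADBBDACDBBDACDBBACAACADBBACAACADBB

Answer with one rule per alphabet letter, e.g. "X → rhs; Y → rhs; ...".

  step 0 ⇒ step 1: BCAD ⇒ DDA·DAC·DBB·ACA
    A ↦ DBB
    B ↦ DDA
    C ↦ DAC
    D ↦ ACA

A->DBB, B->DDA, C->DAC, D->ACA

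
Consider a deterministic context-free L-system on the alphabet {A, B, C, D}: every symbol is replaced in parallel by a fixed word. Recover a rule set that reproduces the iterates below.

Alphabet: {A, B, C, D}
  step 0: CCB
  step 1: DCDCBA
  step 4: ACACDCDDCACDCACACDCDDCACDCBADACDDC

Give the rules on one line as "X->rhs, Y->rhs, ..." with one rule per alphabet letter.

A->D, B->BA, C->DC, D->AC

  step 0 ⇒ step 1: CCB ⇒ DC·DC·BA
    B ↦ BA
    C ↦ DC
    A ↦ D  (constrained at step 1)
    D ↦ AC  (constrained at step 1)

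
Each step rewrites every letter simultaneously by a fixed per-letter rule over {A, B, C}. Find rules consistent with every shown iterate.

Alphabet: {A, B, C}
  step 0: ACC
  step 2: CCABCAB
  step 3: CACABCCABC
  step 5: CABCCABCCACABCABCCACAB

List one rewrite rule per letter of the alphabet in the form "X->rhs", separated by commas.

A->B, B->C, C->CA

  step 2 ⇒ step 3: CCABCAB ⇒ CA·CA·B·C·CA·B·C
    A ↦ B
    B ↦ C
    C ↦ CA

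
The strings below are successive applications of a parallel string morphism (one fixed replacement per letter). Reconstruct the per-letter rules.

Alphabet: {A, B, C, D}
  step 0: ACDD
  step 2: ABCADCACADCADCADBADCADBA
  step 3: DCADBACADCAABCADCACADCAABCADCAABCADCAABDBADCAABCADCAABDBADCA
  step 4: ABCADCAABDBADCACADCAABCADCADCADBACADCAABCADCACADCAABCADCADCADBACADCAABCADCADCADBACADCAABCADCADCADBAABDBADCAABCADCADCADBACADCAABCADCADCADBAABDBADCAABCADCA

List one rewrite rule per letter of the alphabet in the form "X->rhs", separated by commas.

  step 3 ⇒ step 4: DCADBACADCAABCADCACADCAABCADCAABCADCAABDBADCAABCADCAABDBADCA ⇒ AB·CA·DCA·AB·DBA·DCA·CA·DCA·AB·CA·DCA·DCA·DBA·CA·DCA·AB·CA·DCA·CA·DCA·AB·CA·DCA·DCA·DBA·CA·DCA·AB·CA·DCA·DCA·DBA·CA·DCA·AB·CA·DCA·DCA·DBA·AB·DBA·DCA·AB·CA·DCA·DCA·DBA·CA·DCA·AB·CA·DCA·DCA·DBA·AB·DBA·DCA·AB·CA·DCA
    A ↦ DCA
    B ↦ DBA
    C ↦ CA
    D ↦ AB

A->DCA, B->DBA, C->CA, D->AB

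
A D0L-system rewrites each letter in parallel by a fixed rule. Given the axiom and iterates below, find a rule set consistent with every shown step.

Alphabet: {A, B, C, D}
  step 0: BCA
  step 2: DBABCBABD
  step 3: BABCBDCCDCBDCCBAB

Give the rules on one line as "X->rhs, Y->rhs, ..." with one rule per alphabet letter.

A->BDC, B->C, C->D, D->BAB

  step 2 ⇒ step 3: DBABCBABD ⇒ BAB·C·BDC·C·D·C·BDC·C·BAB
    A ↦ BDC
    B ↦ C
    C ↦ D
    D ↦ BAB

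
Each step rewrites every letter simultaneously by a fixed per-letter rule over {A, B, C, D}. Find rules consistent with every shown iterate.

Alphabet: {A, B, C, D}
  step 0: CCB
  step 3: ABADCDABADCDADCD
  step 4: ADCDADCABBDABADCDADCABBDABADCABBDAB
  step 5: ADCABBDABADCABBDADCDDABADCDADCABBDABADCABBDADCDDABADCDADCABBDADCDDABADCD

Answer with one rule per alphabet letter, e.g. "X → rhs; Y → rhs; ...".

  step 4 ⇒ step 5: ADCDADCABBDABADCDADCABBDABADCABBDAB ⇒ ADC·AB·BD·AB·ADC·AB·BD·ADC·D·D·AB·ADC·D·ADC·AB·BD·AB·ADC·AB·BD·ADC·D·D·AB·ADC·D·ADC·AB·BD·ADC·D·D·AB·ADC·D
    A ↦ ADC
    B ↦ D
    C ↦ BD
    D ↦ AB

A->ADC, B->D, C->BD, D->AB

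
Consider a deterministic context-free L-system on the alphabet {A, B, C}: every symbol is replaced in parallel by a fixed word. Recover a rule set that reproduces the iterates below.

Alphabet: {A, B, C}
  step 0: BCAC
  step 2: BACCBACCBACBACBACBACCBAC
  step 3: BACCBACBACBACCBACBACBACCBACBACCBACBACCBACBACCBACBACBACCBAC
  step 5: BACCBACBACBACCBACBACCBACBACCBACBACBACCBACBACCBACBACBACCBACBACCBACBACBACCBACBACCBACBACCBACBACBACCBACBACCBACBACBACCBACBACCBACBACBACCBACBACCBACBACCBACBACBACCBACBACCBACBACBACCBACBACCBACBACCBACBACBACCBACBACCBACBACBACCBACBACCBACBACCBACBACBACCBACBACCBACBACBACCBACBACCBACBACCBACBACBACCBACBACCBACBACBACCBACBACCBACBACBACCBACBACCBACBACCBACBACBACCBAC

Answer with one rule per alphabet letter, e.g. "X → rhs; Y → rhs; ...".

A->CC, B->BA, C->BAC

  step 2 ⇒ step 3: BACCBACCBACBACBACBACCBAC ⇒ BA·CC·BAC·BAC·BA·CC·BAC·BAC·BA·CC·BAC·BA·CC·BAC·BA·CC·BAC·BA·CC·BAC·BAC·BA·CC·BAC
    A ↦ CC
    B ↦ BA
    C ↦ BAC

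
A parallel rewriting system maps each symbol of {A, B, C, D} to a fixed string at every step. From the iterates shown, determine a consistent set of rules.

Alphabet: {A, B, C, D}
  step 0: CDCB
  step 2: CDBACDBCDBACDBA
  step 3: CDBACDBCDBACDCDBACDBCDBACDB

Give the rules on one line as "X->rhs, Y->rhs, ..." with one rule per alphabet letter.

  step 2 ⇒ step 3: CDBACDBCDBACDBA ⇒ CD·BA·CD·B·CD·BA·CD·CD·BA·CD·B·CD·BA·CD·B
    A ↦ B
    B ↦ CD
    C ↦ CD
    D ↦ BA

A->B, B->CD, C->CD, D->BA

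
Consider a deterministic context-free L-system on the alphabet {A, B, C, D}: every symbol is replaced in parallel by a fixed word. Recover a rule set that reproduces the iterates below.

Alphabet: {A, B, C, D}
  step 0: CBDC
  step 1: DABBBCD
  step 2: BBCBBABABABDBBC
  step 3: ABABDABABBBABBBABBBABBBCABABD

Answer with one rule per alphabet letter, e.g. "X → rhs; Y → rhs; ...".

A->BB, B->AB, C->D, D->BBC

  step 2 ⇒ step 3: BBCBBABABABDBBC ⇒ AB·AB·D·AB·AB·BB·AB·BB·AB·BB·AB·BBC·AB·AB·D
    A ↦ BB
    B ↦ AB
    C ↦ D
    D ↦ BBC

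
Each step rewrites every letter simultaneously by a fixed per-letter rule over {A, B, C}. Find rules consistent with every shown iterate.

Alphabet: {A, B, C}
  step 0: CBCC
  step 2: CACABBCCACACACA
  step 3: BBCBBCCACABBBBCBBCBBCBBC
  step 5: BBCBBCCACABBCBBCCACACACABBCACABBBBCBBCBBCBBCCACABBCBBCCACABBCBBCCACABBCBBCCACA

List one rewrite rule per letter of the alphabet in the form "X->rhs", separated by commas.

  step 2 ⇒ step 3: CACABBCCACACACA ⇒ BB·C·BB·C·CA·CA·BB·BB·C·BB·C·BB·C·BB·C
    A ↦ C
    B ↦ CA
    C ↦ BB

A->C, B->CA, C->BB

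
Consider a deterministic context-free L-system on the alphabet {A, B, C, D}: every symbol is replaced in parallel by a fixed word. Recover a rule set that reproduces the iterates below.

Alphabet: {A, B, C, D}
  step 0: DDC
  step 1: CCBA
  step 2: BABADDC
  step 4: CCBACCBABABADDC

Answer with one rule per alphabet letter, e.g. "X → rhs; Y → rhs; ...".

  step 1 ⇒ step 2: CCBA ⇒ BA·BA·D·DC
    A ↦ DC
    B ↦ D
    C ↦ BA
  step 0 ⇒ step 1: DDC ⇒ C·C·BA
    D ↦ C

A->DC, B->D, C->BA, D->C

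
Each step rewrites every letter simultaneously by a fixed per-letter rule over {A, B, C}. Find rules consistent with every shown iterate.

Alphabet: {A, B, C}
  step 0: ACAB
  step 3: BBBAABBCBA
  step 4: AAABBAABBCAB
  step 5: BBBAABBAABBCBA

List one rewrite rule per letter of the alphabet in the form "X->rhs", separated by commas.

  step 4 ⇒ step 5: AAABBAABBCAB ⇒ B·B·B·A·A·B·B·A·A·BBC·B·A
    A ↦ B
    B ↦ A
    C ↦ BBC

A->B, B->A, C->BBC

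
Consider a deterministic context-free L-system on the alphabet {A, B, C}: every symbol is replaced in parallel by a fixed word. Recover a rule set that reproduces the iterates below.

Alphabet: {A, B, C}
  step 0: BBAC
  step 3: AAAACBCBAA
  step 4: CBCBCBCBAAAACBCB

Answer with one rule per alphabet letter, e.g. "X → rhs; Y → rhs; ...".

  step 3 ⇒ step 4: AAAACBCBAA ⇒ CB·CB·CB·CB·A·A·A·A·CB·CB
    A ↦ CB
    B ↦ A
    C ↦ A

A->CB, B->A, C->A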